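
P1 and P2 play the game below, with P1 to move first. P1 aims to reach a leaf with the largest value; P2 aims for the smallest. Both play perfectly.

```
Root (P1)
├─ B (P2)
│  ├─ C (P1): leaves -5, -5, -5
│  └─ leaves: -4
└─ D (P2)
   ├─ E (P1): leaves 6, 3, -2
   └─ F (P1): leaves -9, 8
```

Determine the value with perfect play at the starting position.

6

C (P1): max(-5, -5, -5) = -5
B (P2): min(-5, -4) = -5
E (P1): max(6, 3, -2) = 6
F (P1): max(-9, 8) = 8
D (P2): min(6, 8) = 6
Root (P1): max(-5, 6) = 6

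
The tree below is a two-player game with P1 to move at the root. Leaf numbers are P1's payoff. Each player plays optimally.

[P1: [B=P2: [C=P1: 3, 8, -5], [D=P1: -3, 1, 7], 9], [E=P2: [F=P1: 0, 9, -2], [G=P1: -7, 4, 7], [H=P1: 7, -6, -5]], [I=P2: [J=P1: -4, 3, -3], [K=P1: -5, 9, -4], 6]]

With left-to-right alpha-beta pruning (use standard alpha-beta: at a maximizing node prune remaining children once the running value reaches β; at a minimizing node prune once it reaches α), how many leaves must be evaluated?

C [α=-∞,β=+∞]: v=8
D [α=-∞,β=8]: v=7
B [α=-∞,β=+∞]: v=7
F [α=7,β=+∞]: v=9
G [α=7,β=9]: v=7
E [α=7,β=+∞]: v=7 after child 2 ≤ α → α-cutoff, skip 1
J [α=7,β=+∞]: v=3
I [α=7,β=+∞]: v=3 after child 1 ≤ α → α-cutoff, skip 2
Root [α=-∞,β=+∞]: v=7
Leaves evaluated: 16 of 23.

16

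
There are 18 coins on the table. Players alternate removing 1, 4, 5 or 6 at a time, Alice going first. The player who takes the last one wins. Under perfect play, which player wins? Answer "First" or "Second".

W/L table (W = player to move can force a win):
i:   0  1  2  3  4  5  6  7  8  9 10 11 12 13 14 15 16 17 18
     L  W  L  W  W  W  W  W  W  L  W  L  W  W  W  W  W  W  L
Position 18 is L, so the second player wins.

Second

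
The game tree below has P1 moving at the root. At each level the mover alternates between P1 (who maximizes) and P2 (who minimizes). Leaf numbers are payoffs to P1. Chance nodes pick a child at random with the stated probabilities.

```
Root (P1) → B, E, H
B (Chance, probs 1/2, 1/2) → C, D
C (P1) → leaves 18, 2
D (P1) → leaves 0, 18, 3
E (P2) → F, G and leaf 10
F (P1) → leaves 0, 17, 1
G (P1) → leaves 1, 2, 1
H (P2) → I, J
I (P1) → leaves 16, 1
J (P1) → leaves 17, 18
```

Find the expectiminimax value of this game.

C (P1): max(18, 2) = 18
D (P1): max(0, 18, 3) = 18
B (Chance): 1/2·18 + 1/2·18 = 18
F (P1): max(0, 17, 1) = 17
G (P1): max(1, 2, 1) = 2
E (P2): min(17, 2, 10) = 2
I (P1): max(16, 1) = 16
J (P1): max(17, 18) = 18
H (P2): min(16, 18) = 16
Root (P1): max(18, 2, 16) = 18

18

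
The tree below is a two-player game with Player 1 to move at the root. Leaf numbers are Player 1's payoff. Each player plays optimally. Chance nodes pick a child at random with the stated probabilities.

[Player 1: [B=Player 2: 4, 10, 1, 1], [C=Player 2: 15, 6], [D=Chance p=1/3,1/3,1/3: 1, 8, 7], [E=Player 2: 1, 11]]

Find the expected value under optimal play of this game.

6

B (Player 2): min(4, 10, 1, 1) = 1
C (Player 2): min(15, 6) = 6
D (Chance): 1/3·1 + 1/3·8 + 1/3·7 = 5.33
E (Player 2): min(1, 11) = 1
Root (Player 1): max(1, 6, 5.33, 1) = 6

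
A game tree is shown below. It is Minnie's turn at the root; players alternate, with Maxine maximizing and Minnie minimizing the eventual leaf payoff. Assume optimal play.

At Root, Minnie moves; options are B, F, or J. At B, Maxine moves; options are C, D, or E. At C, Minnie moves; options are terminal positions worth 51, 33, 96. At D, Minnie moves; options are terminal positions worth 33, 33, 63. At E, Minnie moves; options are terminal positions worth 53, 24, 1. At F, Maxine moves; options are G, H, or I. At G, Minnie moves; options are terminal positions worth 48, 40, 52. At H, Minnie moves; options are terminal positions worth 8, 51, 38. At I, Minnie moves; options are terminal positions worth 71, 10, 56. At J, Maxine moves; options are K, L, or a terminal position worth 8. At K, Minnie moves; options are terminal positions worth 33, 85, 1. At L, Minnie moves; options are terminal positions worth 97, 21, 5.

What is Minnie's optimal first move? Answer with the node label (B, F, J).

J

C (Minnie): min(51, 33, 96) = 33
D (Minnie): min(33, 33, 63) = 33
E (Minnie): min(53, 24, 1) = 1
B (Maxine): max(33, 33, 1) = 33
G (Minnie): min(48, 40, 52) = 40
H (Minnie): min(8, 51, 38) = 8
I (Minnie): min(71, 10, 56) = 10
F (Maxine): max(40, 8, 10) = 40
K (Minnie): min(33, 85, 1) = 1
L (Minnie): min(97, 21, 5) = 5
J (Maxine): max(1, 5, 8) = 8
Root (Minnie): min(33, 40, 8) = 8
Minnie picks the child with the lowest value: J (value 8).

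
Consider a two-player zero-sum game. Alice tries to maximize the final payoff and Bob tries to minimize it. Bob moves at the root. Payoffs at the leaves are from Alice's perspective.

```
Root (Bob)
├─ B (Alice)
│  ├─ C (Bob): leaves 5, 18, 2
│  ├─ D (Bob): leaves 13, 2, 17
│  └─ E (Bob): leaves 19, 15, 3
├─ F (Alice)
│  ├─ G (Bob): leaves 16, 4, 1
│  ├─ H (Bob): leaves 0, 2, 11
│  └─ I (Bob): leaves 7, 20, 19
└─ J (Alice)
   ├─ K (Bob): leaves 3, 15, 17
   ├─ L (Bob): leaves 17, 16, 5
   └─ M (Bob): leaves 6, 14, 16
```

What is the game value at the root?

3

C (Bob): min(5, 18, 2) = 2
D (Bob): min(13, 2, 17) = 2
E (Bob): min(19, 15, 3) = 3
B (Alice): max(2, 2, 3) = 3
G (Bob): min(16, 4, 1) = 1
H (Bob): min(0, 2, 11) = 0
I (Bob): min(7, 20, 19) = 7
F (Alice): max(1, 0, 7) = 7
K (Bob): min(3, 15, 17) = 3
L (Bob): min(17, 16, 5) = 5
M (Bob): min(6, 14, 16) = 6
J (Alice): max(3, 5, 6) = 6
Root (Bob): min(3, 7, 6) = 3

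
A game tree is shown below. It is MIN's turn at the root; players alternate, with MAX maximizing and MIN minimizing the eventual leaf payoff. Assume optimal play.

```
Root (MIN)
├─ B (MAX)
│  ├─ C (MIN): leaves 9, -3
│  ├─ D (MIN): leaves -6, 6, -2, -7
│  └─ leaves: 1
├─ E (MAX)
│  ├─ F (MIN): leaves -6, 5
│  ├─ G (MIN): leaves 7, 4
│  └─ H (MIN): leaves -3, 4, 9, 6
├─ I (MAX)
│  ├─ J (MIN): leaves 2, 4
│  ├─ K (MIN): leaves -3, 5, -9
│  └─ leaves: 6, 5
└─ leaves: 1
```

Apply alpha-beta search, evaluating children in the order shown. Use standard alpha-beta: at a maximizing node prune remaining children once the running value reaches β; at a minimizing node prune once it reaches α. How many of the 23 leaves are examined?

C [α=-∞,β=+∞]: v=-3
D [α=-3,β=+∞]: v=-6 after child 1 ≤ α → α-cutoff, skip 3
B [α=-∞,β=+∞]: v=1
F [α=-∞,β=1]: v=-6
G [α=-6,β=1]: v=4
E [α=-∞,β=1]: v=4 after child 2 ≥ β → β-cutoff, skip 1
J [α=-∞,β=1]: v=2
I [α=-∞,β=1]: v=2 after child 1 ≥ β → β-cutoff, skip 3
Root [α=-∞,β=+∞]: v=1
Leaves evaluated: 11 of 23.

11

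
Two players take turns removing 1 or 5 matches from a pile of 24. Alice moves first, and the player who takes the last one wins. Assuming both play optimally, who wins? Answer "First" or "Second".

W/L table (W = player to move can force a win):
i:   0  1  2  3  4  5  6  7  8  9 10 11 12 13 14 15 16 17 18 19 20 21 22 23 24
     L  W  L  W  L  W  L  W  L  W  L  W  L  W  L  W  L  W  L  W  L  W  L  W  L
Position 24 is L, so the second player wins.

Second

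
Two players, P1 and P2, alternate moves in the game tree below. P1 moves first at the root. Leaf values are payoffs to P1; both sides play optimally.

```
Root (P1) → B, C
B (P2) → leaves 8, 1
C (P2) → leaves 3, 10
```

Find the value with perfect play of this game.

B (P2): min(8, 1) = 1
C (P2): min(3, 10) = 3
Root (P1): max(1, 3) = 3

3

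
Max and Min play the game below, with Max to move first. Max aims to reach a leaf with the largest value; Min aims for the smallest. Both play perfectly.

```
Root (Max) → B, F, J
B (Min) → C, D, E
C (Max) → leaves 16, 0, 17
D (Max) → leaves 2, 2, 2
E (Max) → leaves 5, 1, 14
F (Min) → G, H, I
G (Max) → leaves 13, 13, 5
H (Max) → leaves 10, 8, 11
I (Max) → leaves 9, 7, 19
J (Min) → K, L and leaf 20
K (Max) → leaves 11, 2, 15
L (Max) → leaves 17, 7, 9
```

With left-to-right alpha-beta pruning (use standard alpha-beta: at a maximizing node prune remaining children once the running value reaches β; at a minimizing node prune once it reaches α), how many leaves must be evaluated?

C [α=-∞,β=+∞]: v=17
D [α=-∞,β=17]: v=2
E [α=-∞,β=2]: v=5 after child 1 ≥ β → β-cutoff, skip 2
B [α=-∞,β=+∞]: v=2
G [α=2,β=+∞]: v=13
H [α=2,β=13]: v=11
I [α=2,β=11]: v=19
F [α=2,β=+∞]: v=11
K [α=11,β=+∞]: v=15
L [α=11,β=15]: v=17 after child 1 ≥ β → β-cutoff, skip 2
J [α=11,β=+∞]: v=15
Root [α=-∞,β=+∞]: v=15
Leaves evaluated: 21 of 25.

21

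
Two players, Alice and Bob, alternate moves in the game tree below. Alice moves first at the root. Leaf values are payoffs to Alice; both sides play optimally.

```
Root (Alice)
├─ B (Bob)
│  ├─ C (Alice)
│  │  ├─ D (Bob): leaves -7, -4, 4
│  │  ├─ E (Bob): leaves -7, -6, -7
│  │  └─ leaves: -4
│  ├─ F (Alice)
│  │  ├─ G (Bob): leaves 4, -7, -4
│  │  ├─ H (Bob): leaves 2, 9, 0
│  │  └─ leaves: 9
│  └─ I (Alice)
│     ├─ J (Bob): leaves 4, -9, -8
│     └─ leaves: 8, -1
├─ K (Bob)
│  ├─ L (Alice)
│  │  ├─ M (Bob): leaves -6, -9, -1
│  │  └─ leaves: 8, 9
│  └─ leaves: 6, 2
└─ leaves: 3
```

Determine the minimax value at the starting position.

3

D (Bob): min(-7, -4, 4) = -7
E (Bob): min(-7, -6, -7) = -7
C (Alice): max(-7, -7, -4) = -4
G (Bob): min(4, -7, -4) = -7
H (Bob): min(2, 9, 0) = 0
F (Alice): max(-7, 0, 9) = 9
J (Bob): min(4, -9, -8) = -9
I (Alice): max(-9, 8, -1) = 8
B (Bob): min(-4, 9, 8) = -4
M (Bob): min(-6, -9, -1) = -9
L (Alice): max(-9, 8, 9) = 9
K (Bob): min(9, 6, 2) = 2
Root (Alice): max(-4, 2, 3) = 3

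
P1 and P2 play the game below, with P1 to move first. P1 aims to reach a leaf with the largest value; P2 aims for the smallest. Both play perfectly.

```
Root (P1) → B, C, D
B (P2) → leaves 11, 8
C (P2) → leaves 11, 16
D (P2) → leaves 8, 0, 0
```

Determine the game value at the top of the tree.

11

B (P2): min(11, 8) = 8
C (P2): min(11, 16) = 11
D (P2): min(8, 0, 0) = 0
Root (P1): max(8, 11, 0) = 11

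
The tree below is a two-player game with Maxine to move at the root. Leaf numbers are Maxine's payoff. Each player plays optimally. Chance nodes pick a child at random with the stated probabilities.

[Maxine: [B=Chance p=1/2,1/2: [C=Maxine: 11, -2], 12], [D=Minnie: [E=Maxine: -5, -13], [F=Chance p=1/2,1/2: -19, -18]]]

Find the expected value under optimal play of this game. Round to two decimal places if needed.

11.5

C (Maxine): max(11, -2) = 11
B (Chance): 1/2·11 + 1/2·12 = 11.5
E (Maxine): max(-5, -13) = -5
F (Chance): 1/2·-19 + 1/2·-18 = -18.5
D (Minnie): min(-5, -18.5) = -18.5
Root (Maxine): max(11.5, -18.5) = 11.5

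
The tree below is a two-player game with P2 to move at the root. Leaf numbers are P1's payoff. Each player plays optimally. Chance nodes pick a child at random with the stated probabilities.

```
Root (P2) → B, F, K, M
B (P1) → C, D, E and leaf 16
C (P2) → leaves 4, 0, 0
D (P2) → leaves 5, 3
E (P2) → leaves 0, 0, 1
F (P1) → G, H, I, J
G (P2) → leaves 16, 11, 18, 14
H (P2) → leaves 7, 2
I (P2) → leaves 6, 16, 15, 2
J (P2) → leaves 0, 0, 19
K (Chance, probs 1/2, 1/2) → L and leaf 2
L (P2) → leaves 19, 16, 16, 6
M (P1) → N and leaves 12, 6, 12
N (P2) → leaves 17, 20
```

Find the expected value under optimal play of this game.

C (P2): min(4, 0, 0) = 0
D (P2): min(5, 3) = 3
E (P2): min(0, 0, 1) = 0
B (P1): max(0, 3, 0, 16) = 16
G (P2): min(16, 11, 18, 14) = 11
H (P2): min(7, 2) = 2
I (P2): min(6, 16, 15, 2) = 2
J (P2): min(0, 0, 19) = 0
F (P1): max(11, 2, 2, 0) = 11
L (P2): min(19, 16, 16, 6) = 6
K (Chance): 1/2·6 + 1/2·2 = 4
N (P2): min(17, 20) = 17
M (P1): max(17, 12, 6, 12) = 17
Root (P2): min(16, 11, 4, 17) = 4

4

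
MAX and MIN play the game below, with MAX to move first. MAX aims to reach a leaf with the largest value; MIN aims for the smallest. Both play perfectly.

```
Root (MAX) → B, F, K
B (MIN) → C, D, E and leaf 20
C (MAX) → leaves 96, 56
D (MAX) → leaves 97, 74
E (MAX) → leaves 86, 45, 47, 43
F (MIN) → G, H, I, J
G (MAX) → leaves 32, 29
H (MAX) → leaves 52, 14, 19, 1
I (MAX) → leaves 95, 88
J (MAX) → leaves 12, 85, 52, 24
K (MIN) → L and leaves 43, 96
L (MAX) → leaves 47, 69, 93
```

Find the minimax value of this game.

C (MAX): max(96, 56) = 96
D (MAX): max(97, 74) = 97
E (MAX): max(86, 45, 47, 43) = 86
B (MIN): min(96, 97, 86, 20) = 20
G (MAX): max(32, 29) = 32
H (MAX): max(52, 14, 19, 1) = 52
I (MAX): max(95, 88) = 95
J (MAX): max(12, 85, 52, 24) = 85
F (MIN): min(32, 52, 95, 85) = 32
L (MAX): max(47, 69, 93) = 93
K (MIN): min(93, 43, 96) = 43
Root (MAX): max(20, 32, 43) = 43

43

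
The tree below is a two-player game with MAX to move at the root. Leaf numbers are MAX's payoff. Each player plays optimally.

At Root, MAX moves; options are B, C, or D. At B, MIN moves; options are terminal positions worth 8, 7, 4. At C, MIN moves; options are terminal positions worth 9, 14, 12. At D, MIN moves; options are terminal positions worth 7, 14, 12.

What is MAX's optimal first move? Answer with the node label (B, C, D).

B (MIN): min(8, 7, 4) = 4
C (MIN): min(9, 14, 12) = 9
D (MIN): min(7, 14, 12) = 7
Root (MAX): max(4, 9, 7) = 9
MAX picks the child with the highest value: C (value 9).

C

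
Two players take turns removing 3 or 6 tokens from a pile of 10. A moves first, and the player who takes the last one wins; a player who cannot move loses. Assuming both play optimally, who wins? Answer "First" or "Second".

Second

Positions where the player to move wins (W) vs loses (L):
i:   0  1  2  3  4  5  6  7  8  9 10
     L  L  L  W  W  W  W  W  W  L  L
Position 10 is L, so the second player wins.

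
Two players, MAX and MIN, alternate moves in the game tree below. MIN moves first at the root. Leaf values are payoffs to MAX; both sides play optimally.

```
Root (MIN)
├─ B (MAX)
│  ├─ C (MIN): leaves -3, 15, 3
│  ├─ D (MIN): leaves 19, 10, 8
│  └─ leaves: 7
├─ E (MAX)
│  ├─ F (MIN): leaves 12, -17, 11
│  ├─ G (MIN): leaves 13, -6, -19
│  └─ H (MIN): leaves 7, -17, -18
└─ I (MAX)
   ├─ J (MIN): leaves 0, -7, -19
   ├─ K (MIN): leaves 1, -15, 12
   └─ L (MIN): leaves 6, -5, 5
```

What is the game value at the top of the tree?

C (MIN): min(-3, 15, 3) = -3
D (MIN): min(19, 10, 8) = 8
B (MAX): max(-3, 8, 7) = 8
F (MIN): min(12, -17, 11) = -17
G (MIN): min(13, -6, -19) = -19
H (MIN): min(7, -17, -18) = -18
E (MAX): max(-17, -19, -18) = -17
J (MIN): min(0, -7, -19) = -19
K (MIN): min(1, -15, 12) = -15
L (MIN): min(6, -5, 5) = -5
I (MAX): max(-19, -15, -5) = -5
Root (MIN): min(8, -17, -5) = -17

-17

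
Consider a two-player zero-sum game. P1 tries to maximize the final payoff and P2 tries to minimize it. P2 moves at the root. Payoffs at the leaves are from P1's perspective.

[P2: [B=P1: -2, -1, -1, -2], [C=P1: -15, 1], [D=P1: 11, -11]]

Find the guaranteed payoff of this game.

B (P1): max(-2, -1, -1, -2) = -1
C (P1): max(-15, 1) = 1
D (P1): max(11, -11) = 11
Root (P2): min(-1, 1, 11) = -1

-1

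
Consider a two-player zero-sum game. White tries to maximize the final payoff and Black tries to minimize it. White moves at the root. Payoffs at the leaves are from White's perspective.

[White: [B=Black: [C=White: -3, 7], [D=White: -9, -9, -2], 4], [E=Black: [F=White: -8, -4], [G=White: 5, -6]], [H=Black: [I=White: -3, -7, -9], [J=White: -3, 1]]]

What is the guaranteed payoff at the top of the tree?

C (White): max(-3, 7) = 7
D (White): max(-9, -9, -2) = -2
B (Black): min(7, -2, 4) = -2
F (White): max(-8, -4) = -4
G (White): max(5, -6) = 5
E (Black): min(-4, 5) = -4
I (White): max(-3, -7, -9) = -3
J (White): max(-3, 1) = 1
H (Black): min(-3, 1) = -3
Root (White): max(-2, -4, -3) = -2

-2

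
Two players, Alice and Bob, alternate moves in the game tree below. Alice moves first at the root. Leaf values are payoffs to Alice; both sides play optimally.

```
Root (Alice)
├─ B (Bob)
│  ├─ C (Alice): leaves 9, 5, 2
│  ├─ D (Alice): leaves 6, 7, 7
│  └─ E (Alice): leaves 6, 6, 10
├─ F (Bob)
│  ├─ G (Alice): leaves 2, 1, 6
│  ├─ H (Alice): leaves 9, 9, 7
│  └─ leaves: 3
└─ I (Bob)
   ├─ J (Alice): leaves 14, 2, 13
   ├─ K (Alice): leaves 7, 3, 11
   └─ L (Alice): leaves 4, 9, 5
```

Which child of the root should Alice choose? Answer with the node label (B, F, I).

C (Alice): max(9, 5, 2) = 9
D (Alice): max(6, 7, 7) = 7
E (Alice): max(6, 6, 10) = 10
B (Bob): min(9, 7, 10) = 7
G (Alice): max(2, 1, 6) = 6
H (Alice): max(9, 9, 7) = 9
F (Bob): min(6, 9, 3) = 3
J (Alice): max(14, 2, 13) = 14
K (Alice): max(7, 3, 11) = 11
L (Alice): max(4, 9, 5) = 9
I (Bob): min(14, 11, 9) = 9
Root (Alice): max(7, 3, 9) = 9
Alice picks the child with the highest value: I (value 9).

I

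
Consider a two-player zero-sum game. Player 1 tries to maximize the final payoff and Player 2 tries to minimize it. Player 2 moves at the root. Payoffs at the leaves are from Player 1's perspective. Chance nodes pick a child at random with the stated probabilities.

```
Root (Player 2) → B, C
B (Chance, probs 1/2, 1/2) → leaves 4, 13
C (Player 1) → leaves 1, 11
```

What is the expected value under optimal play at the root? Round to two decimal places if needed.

B (Chance): 1/2·4 + 1/2·13 = 8.5
C (Player 1): max(1, 11) = 11
Root (Player 2): min(8.5, 11) = 8.5

8.5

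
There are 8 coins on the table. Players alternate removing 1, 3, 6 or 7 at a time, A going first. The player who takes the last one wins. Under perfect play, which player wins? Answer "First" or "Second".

First

Mark each pile size as W (mover wins) or L (mover loses):
i:   0  1  2  3  4  5  6  7  8
     L  W  L  W  L  W  W  W  W
Position 8 is W, so the first player wins.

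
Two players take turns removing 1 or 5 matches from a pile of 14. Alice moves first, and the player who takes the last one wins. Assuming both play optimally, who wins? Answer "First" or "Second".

Second

Compute winning (W) and losing (L) positions by backward induction:
i:   0  1  2  3  4  5  6  7  8  9 10 11 12 13 14
     L  W  L  W  L  W  L  W  L  W  L  W  L  W  L
Position 14 is L, so the second player wins.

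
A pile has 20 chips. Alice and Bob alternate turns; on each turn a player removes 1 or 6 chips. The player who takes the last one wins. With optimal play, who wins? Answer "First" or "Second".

Positions where the player to move wins (W) vs loses (L):
i:   0  1  2  3  4  5  6  7  8  9 10 11 12 13 14 15 16 17 18 19 20
     L  W  L  W  L  W  W  L  W  L  W  L  W  W  L  W  L  W  L  W  W
Position 20 is W, so the first player wins.

First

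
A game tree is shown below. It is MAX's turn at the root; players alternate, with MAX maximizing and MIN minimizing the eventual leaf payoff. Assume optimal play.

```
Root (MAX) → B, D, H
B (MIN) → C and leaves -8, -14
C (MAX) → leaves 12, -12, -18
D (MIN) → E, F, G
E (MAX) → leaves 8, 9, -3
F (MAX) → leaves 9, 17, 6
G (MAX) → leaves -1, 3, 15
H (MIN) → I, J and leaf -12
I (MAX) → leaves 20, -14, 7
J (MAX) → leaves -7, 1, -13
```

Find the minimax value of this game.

9

C (MAX): max(12, -12, -18) = 12
B (MIN): min(12, -8, -14) = -14
E (MAX): max(8, 9, -3) = 9
F (MAX): max(9, 17, 6) = 17
G (MAX): max(-1, 3, 15) = 15
D (MIN): min(9, 17, 15) = 9
I (MAX): max(20, -14, 7) = 20
J (MAX): max(-7, 1, -13) = 1
H (MIN): min(20, 1, -12) = -12
Root (MAX): max(-14, 9, -12) = 9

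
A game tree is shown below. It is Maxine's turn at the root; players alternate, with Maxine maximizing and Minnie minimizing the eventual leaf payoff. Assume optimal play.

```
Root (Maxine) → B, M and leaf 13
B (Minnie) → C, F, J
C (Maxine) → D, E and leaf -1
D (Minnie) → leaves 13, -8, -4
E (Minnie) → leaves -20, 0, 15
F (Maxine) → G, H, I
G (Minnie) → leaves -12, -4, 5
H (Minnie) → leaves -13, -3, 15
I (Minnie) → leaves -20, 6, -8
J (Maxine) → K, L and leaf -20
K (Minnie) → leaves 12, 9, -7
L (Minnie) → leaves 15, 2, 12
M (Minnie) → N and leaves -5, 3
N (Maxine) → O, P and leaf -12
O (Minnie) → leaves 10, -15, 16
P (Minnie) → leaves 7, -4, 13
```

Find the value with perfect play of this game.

D (Minnie): min(13, -8, -4) = -8
E (Minnie): min(-20, 0, 15) = -20
C (Maxine): max(-8, -20, -1) = -1
G (Minnie): min(-12, -4, 5) = -12
H (Minnie): min(-13, -3, 15) = -13
I (Minnie): min(-20, 6, -8) = -20
F (Maxine): max(-12, -13, -20) = -12
K (Minnie): min(12, 9, -7) = -7
L (Minnie): min(15, 2, 12) = 2
J (Maxine): max(-7, 2, -20) = 2
B (Minnie): min(-1, -12, 2) = -12
O (Minnie): min(10, -15, 16) = -15
P (Minnie): min(7, -4, 13) = -4
N (Maxine): max(-15, -4, -12) = -4
M (Minnie): min(-4, -5, 3) = -5
Root (Maxine): max(-12, -5, 13) = 13

13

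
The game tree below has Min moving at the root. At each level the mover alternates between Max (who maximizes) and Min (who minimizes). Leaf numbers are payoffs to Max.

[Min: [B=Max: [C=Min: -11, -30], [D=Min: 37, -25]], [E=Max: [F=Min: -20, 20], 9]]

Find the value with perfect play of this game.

-25

C (Min): min(-11, -30) = -30
D (Min): min(37, -25) = -25
B (Max): max(-30, -25) = -25
F (Min): min(-20, 20) = -20
E (Max): max(-20, 9) = 9
Root (Min): min(-25, 9) = -25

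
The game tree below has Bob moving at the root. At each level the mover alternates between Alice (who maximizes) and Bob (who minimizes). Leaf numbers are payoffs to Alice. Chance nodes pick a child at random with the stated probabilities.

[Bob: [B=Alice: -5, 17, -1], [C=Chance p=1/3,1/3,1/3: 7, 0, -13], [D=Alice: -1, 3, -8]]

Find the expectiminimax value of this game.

B (Alice): max(-5, 17, -1) = 17
C (Chance): 1/3·7 + 1/3·0 + 1/3·-13 = -2
D (Alice): max(-1, 3, -8) = 3
Root (Bob): min(17, -2, 3) = -2

-2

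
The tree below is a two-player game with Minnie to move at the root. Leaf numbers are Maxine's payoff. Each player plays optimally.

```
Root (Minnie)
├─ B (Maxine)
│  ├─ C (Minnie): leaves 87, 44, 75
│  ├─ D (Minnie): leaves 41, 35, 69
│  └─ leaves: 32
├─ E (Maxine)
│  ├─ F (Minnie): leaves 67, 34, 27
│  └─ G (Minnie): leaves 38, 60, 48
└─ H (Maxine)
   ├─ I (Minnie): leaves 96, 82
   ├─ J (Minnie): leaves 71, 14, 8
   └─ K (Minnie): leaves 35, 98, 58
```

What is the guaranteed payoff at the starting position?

38

C (Minnie): min(87, 44, 75) = 44
D (Minnie): min(41, 35, 69) = 35
B (Maxine): max(44, 35, 32) = 44
F (Minnie): min(67, 34, 27) = 27
G (Minnie): min(38, 60, 48) = 38
E (Maxine): max(27, 38) = 38
I (Minnie): min(96, 82) = 82
J (Minnie): min(71, 14, 8) = 8
K (Minnie): min(35, 98, 58) = 35
H (Maxine): max(82, 8, 35) = 82
Root (Minnie): min(44, 38, 82) = 38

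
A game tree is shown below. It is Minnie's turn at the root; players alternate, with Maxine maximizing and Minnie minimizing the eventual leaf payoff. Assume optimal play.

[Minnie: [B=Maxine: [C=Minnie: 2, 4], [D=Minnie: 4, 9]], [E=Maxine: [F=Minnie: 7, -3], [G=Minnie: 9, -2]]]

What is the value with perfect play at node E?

F: min(7, -3) = -3
G: min(9, -2) = -2
E: max(-3, -2) = -2

-2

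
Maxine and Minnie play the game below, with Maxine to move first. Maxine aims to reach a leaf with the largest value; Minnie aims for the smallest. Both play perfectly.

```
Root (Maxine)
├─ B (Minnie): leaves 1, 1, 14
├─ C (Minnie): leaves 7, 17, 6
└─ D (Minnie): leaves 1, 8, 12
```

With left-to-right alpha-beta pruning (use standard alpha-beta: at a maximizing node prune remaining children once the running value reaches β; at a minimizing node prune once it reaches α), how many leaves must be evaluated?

B [α=-∞,β=+∞]: v=1
C [α=1,β=+∞]: v=6
D [α=6,β=+∞]: v=1 after child 1 ≤ α → α-cutoff, skip 2
Root [α=-∞,β=+∞]: v=6
Leaves evaluated: 7 of 9.

7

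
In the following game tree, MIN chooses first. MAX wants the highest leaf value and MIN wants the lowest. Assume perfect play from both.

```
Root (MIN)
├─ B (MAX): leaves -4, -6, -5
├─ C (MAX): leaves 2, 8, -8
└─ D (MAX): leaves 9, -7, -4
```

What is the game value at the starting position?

B (MAX): max(-4, -6, -5) = -4
C (MAX): max(2, 8, -8) = 8
D (MAX): max(9, -7, -4) = 9
Root (MIN): min(-4, 8, 9) = -4

-4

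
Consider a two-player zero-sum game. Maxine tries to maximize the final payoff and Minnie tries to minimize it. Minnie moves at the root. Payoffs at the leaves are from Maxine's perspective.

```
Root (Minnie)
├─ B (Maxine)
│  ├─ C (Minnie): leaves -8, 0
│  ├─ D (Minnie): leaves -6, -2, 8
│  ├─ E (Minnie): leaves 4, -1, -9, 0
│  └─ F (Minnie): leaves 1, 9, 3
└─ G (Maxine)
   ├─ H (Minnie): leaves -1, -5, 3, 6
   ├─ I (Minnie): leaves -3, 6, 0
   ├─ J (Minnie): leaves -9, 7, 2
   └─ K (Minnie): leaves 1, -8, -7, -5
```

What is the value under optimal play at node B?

1

C: min(-8, 0) = -8
D: min(-6, -2, 8) = -6
E: min(4, -1, -9, 0) = -9
F: min(1, 9, 3) = 1
B: max(-8, -6, -9, 1) = 1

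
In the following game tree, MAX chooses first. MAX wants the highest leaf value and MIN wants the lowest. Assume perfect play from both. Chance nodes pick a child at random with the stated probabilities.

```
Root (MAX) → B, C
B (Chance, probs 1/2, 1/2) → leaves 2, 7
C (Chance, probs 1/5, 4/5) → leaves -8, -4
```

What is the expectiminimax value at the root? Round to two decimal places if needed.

B (Chance): 1/2·2 + 1/2·7 = 4.5
C (Chance): 1/5·-8 + 4/5·-4 = -4.8
Root (MAX): max(4.5, -4.8) = 4.5

4.5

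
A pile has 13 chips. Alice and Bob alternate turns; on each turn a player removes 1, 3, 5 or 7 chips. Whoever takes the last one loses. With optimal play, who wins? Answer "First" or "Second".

Compute winning (W) and losing (L) positions by backward induction:
i:   0  1  2  3  4  5  6  7  8  9 10 11 12 13
     W  L  W  L  W  L  W  L  W  L  W  L  W  L
Position 13 is L, so the second player wins.

Second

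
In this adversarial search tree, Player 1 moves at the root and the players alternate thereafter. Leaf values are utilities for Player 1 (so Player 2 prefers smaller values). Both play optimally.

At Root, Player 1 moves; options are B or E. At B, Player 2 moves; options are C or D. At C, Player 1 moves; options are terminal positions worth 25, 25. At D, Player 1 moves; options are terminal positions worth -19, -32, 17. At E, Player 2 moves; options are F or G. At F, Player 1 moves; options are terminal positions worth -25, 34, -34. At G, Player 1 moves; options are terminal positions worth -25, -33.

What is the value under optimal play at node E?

F: max(-25, 34, -34) = 34
G: max(-25, -33) = -25
E: min(34, -25) = -25

-25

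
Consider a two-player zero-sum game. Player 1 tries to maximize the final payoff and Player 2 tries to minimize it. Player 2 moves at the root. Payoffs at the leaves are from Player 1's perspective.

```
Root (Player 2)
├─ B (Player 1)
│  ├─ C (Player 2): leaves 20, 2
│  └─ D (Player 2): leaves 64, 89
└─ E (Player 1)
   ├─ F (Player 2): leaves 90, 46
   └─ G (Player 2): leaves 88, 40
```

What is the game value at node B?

C: min(20, 2) = 2
D: min(64, 89) = 64
B: max(2, 64) = 64

64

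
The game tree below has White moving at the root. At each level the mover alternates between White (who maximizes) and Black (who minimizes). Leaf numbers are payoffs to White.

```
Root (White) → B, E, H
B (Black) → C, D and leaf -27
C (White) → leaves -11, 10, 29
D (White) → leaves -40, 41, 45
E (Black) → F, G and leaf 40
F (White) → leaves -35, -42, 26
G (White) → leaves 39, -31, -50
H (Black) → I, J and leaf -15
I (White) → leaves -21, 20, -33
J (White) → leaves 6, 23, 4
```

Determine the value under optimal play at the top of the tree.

26

C (White): max(-11, 10, 29) = 29
D (White): max(-40, 41, 45) = 45
B (Black): min(29, 45, -27) = -27
F (White): max(-35, -42, 26) = 26
G (White): max(39, -31, -50) = 39
E (Black): min(26, 39, 40) = 26
I (White): max(-21, 20, -33) = 20
J (White): max(6, 23, 4) = 23
H (Black): min(20, 23, -15) = -15
Root (White): max(-27, 26, -15) = 26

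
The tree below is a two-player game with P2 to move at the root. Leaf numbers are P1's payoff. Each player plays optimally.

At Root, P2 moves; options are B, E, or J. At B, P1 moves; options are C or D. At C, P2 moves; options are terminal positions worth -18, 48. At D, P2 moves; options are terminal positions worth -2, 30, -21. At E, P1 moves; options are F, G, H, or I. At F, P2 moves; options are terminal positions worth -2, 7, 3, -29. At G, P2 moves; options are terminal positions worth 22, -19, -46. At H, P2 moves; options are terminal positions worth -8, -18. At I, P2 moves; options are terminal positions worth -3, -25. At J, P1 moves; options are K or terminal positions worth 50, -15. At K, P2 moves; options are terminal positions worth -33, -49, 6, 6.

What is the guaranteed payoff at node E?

-18

F: min(-2, 7, 3, -29) = -29
G: min(22, -19, -46) = -46
H: min(-8, -18) = -18
I: min(-3, -25) = -25
E: max(-29, -46, -18, -25) = -18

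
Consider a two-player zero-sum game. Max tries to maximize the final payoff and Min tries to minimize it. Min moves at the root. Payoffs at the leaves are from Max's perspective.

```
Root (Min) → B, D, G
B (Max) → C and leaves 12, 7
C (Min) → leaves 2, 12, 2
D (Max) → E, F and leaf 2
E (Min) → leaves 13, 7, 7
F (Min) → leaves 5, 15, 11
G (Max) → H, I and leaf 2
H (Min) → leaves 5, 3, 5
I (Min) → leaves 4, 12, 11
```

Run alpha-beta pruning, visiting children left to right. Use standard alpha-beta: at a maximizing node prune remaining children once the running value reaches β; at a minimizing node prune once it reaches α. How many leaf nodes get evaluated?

C [α=-∞,β=+∞]: v=2
B [α=-∞,β=+∞]: v=12
E [α=-∞,β=12]: v=7
F [α=7,β=12]: v=5 after child 1 ≤ α → α-cutoff, skip 2
D [α=-∞,β=12]: v=7
H [α=-∞,β=7]: v=3
I [α=3,β=7]: v=4
G [α=-∞,β=7]: v=4
Root [α=-∞,β=+∞]: v=4
Leaves evaluated: 17 of 19.

17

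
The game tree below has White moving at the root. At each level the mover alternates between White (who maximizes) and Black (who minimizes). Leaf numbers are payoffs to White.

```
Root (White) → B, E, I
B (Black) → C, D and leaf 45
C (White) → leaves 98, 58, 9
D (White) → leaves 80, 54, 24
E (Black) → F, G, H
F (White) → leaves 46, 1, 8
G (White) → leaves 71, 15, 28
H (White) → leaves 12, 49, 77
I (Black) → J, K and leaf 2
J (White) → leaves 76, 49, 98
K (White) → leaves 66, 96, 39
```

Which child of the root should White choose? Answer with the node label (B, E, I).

C (White): max(98, 58, 9) = 98
D (White): max(80, 54, 24) = 80
B (Black): min(98, 80, 45) = 45
F (White): max(46, 1, 8) = 46
G (White): max(71, 15, 28) = 71
H (White): max(12, 49, 77) = 77
E (Black): min(46, 71, 77) = 46
J (White): max(76, 49, 98) = 98
K (White): max(66, 96, 39) = 96
I (Black): min(98, 96, 2) = 2
Root (White): max(45, 46, 2) = 46
White picks the child with the highest value: E (value 46).

E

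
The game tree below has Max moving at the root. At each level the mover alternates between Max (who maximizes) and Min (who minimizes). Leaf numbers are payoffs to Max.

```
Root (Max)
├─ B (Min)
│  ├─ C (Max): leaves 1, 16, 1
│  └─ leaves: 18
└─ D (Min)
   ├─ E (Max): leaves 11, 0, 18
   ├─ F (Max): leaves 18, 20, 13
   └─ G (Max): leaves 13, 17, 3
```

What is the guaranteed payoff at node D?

17

E: max(11, 0, 18) = 18
F: max(18, 20, 13) = 20
G: max(13, 17, 3) = 17
D: min(18, 20, 17) = 17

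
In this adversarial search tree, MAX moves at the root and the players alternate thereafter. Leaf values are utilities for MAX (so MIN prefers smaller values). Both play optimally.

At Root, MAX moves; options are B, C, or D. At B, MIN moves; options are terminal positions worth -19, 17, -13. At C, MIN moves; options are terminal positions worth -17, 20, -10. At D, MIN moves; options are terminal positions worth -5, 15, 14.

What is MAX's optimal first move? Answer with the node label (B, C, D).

D

B (MIN): min(-19, 17, -13) = -19
C (MIN): min(-17, 20, -10) = -17
D (MIN): min(-5, 15, 14) = -5
Root (MAX): max(-19, -17, -5) = -5
MAX picks the child with the highest value: D (value -5).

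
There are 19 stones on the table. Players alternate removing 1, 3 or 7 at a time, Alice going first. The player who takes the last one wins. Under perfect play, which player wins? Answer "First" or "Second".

Mark each pile size as W (mover wins) or L (mover loses):
i:   0  1  2  3  4  5  6  7  8  9 10 11 12 13 14 15 16 17 18 19
     L  W  L  W  L  W  L  W  L  W  L  W  L  W  L  W  L  W  L  W
Position 19 is W, so the first player wins.

First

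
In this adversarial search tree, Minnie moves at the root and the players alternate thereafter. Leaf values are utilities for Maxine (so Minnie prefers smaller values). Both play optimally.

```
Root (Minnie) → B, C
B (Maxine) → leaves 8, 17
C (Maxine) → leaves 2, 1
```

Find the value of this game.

2

B (Maxine): max(8, 17) = 17
C (Maxine): max(2, 1) = 2
Root (Minnie): min(17, 2) = 2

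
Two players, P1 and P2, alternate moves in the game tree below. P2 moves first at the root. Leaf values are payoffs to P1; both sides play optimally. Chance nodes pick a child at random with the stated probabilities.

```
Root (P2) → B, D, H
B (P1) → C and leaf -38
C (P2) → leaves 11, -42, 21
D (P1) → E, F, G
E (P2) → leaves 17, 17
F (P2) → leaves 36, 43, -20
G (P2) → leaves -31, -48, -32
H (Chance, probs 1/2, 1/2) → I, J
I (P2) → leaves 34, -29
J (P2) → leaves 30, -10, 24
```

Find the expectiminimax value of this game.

-38

C (P2): min(11, -42, 21) = -42
B (P1): max(-42, -38) = -38
E (P2): min(17, 17) = 17
F (P2): min(36, 43, -20) = -20
G (P2): min(-31, -48, -32) = -48
D (P1): max(17, -20, -48) = 17
I (P2): min(34, -29) = -29
J (P2): min(30, -10, 24) = -10
H (Chance): 1/2·-29 + 1/2·-10 = -19.5
Root (P2): min(-38, 17, -19.5) = -38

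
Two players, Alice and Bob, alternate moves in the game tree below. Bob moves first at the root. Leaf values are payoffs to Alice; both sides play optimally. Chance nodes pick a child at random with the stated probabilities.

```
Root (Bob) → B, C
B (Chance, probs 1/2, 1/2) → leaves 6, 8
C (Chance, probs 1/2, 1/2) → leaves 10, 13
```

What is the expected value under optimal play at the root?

B (Chance): 1/2·6 + 1/2·8 = 7
C (Chance): 1/2·10 + 1/2·13 = 11.5
Root (Bob): min(7, 11.5) = 7

7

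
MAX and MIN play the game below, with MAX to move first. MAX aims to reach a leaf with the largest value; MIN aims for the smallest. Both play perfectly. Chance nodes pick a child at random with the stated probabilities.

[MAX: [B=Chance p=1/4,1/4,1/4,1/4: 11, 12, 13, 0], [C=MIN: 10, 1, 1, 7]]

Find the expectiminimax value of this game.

9

B (Chance): 1/4·11 + 1/4·12 + 1/4·13 + 1/4·0 = 9
C (MIN): min(10, 1, 1, 7) = 1
Root (MAX): max(9, 1) = 9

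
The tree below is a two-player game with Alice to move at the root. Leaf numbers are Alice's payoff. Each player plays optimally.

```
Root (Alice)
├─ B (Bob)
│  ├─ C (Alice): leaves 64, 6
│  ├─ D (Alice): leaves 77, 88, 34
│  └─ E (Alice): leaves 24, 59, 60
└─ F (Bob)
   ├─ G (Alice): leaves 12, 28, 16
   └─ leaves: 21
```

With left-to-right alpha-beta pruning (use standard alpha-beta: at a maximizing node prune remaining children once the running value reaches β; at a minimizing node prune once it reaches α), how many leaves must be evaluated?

C [α=-∞,β=+∞]: v=64
D [α=-∞,β=64]: v=77 after child 1 ≥ β → β-cutoff, skip 2
E [α=-∞,β=64]: v=60
B [α=-∞,β=+∞]: v=60
G [α=60,β=+∞]: v=28
F [α=60,β=+∞]: v=28 after child 1 ≤ α → α-cutoff, skip 1
Root [α=-∞,β=+∞]: v=60
Leaves evaluated: 9 of 12.

9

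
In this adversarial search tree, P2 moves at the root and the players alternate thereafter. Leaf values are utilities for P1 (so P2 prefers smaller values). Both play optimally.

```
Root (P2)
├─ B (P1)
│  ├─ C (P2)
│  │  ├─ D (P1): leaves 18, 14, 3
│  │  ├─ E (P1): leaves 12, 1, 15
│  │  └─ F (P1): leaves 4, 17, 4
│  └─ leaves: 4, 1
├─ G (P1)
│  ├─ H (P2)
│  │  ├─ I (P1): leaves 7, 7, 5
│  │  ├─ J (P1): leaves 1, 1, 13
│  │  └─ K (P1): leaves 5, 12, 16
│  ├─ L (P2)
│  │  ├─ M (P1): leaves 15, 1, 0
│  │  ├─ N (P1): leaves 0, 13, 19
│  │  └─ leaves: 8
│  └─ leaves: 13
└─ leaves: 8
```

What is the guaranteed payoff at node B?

15

D: max(18, 14, 3) = 18
E: max(12, 1, 15) = 15
F: max(4, 17, 4) = 17
C: min(18, 15, 17) = 15
B: max(15, 4, 1) = 15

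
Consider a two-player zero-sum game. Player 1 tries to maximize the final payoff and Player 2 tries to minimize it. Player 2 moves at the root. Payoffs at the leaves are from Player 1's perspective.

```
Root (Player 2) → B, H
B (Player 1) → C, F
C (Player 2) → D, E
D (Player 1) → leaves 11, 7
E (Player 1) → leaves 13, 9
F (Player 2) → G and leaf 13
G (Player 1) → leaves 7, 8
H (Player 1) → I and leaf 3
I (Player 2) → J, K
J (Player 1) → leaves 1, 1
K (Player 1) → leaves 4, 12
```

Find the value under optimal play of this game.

3

D (Player 1): max(11, 7) = 11
E (Player 1): max(13, 9) = 13
C (Player 2): min(11, 13) = 11
G (Player 1): max(7, 8) = 8
F (Player 2): min(8, 13) = 8
B (Player 1): max(11, 8) = 11
J (Player 1): max(1, 1) = 1
K (Player 1): max(4, 12) = 12
I (Player 2): min(1, 12) = 1
H (Player 1): max(1, 3) = 3
Root (Player 2): min(11, 3) = 3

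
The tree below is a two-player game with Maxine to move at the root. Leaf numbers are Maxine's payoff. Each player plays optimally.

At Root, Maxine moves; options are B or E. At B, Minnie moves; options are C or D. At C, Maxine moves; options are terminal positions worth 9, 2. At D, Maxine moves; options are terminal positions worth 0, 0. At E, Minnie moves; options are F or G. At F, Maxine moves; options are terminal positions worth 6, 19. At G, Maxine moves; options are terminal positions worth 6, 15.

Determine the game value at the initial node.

C (Maxine): max(9, 2) = 9
D (Maxine): max(0, 0) = 0
B (Minnie): min(9, 0) = 0
F (Maxine): max(6, 19) = 19
G (Maxine): max(6, 15) = 15
E (Minnie): min(19, 15) = 15
Root (Maxine): max(0, 15) = 15

15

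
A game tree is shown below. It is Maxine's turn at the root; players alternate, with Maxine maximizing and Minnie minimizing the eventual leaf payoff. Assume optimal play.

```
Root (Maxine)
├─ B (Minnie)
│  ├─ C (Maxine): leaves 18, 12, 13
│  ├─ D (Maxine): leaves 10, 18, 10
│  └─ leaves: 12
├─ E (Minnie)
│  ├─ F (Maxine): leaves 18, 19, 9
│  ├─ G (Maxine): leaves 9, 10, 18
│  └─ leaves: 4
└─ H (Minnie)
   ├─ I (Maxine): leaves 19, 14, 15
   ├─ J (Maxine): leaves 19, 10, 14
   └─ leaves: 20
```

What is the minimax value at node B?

C: max(18, 12, 13) = 18
D: max(10, 18, 10) = 18
B: min(18, 18, 12) = 12

12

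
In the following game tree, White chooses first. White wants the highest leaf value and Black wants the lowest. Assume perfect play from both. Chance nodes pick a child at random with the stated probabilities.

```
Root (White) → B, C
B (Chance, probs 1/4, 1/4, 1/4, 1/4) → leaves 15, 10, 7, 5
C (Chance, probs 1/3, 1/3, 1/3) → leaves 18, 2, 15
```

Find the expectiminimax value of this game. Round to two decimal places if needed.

11.67

B (Chance): 1/4·15 + 1/4·10 + 1/4·7 + 1/4·5 = 9.25
C (Chance): 1/3·18 + 1/3·2 + 1/3·15 = 11.67
Root (White): max(9.25, 11.67) = 11.67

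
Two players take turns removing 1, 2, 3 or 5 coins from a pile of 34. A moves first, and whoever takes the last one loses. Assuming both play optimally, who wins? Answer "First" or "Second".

i:   0  1  2  3  4  5  6  7  8  9 10 11 12 13 14 15 16 17 18 19 20 21 22 23 24 25 26 27 28 29 30 31 32 33 34
     W  L  W  W  W  L  W  W  W  L  W  W  W  L  W  W  W  L  W  W  W  L  W  W  W  L  W  W  W  L  W  W  W  L  W
Position 34 is W, so the first player wins.

First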